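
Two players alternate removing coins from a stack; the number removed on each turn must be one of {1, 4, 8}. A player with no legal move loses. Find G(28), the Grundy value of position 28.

G(0) = 0
G(1) = mex{0} = 1
G(2) = mex{1} = 0
G(3) = mex{0} = 1
G(4) = mex{1,0} = 2
G(5) = mex{2,1} = 0
G(6) = mex{0,0} = 1
G(7) = mex{1,1} = 0
G(8) = mex{0,2,0} = 1
G(9) = mex{1,0,1} = 2
G(10) = mex{2,1,0} = 3
G(11) = mex{3,0,1} = 2
G(12) = mex{2,1,2} = 0
G(13) = mex{0,2,0} = 1
G(14) = mex{1,3,1} = 0
G(15) = mex{0,2,0} = 1
G(16) = mex{1,0,1} = 2
G(17) = mex{2,1,2} = 0
G(18) = mex{0,0,3} = 1
G(19) = mex{1,1,2} = 0
G(20) = mex{0,2,0} = 1
G(21) = mex{1,0,1} = 2
G(22) = mex{2,1,0} = 3
G(23) = mex{3,0,1} = 2
G(24) = mex{2,1,2} = 0
G(25) = mex{0,2,0} = 1
G(26) = mex{1,3,1} = 0
G(27) = mex{0,2,0} = 1
G(28) = mex{1,0,1} = 2

2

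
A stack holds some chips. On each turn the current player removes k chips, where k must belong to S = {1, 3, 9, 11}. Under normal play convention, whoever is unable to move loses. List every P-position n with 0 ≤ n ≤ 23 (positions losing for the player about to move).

0, 2, 4, 6, 8, 10, 12, 14, 16, 18, 20, 22

n :  0  1  2  3  4  5  6  7  8  9 10 11 12 13 14 15 16 17 18 19 20 21 22 23
G :  0  1  0  1  0  1  0  1  0  1  0  1  0  1  0  1  0  1  0  1  0  1  0  1
P-positions are exactly the n with G(n) = 0.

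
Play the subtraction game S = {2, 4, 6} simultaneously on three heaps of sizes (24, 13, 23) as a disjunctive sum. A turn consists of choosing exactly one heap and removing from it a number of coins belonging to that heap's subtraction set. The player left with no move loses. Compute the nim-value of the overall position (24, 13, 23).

1

All heaps use S = {2, 4, 6}:
G(0) = 0
G(1) = mex{} = 0
G(2) = mex{0} = 1
G(3) = mex{0} = 1
G(4) = mex{1,0} = 2
G(5) = mex{1,0} = 2
G(6) = mex{2,1,0} = 3
G(7) = mex{2,1,0} = 3
G(8) = mex{3,2,1} = 0
G(9) = mex{3,2,1} = 0
G(10) = mex{0,3,2} = 1
G(11) = mex{0,3,2} = 1
G(12) = mex{1,0,3} = 2
G(13) = mex{1,0,3} = 2
G(14) = mex{2,1,0} = 3
G(15) = mex{2,1,0} = 3
G(16) = mex{3,2,1} = 0
G(17) = mex{3,2,1} = 0
G(18) = mex{0,3,2} = 1
G(19) = mex{0,3,2} = 1
G(20) = mex{1,0,3} = 2
G(21) = mex{1,0,3} = 2
G(22) = mex{2,1,0} = 3
G(23) = mex{2,1,0} = 3
G(24) = mex{3,2,1} = 0
Heap A: G(24) = 0.
Heap B: G(13) = 2.
Heap C: G(23) = 3.
Combined Grundy value = 0 ⊕ 2 ⊕ 3 = 1.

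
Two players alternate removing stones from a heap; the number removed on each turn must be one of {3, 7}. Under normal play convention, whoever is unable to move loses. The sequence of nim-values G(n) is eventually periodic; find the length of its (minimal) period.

n :  0  1  2  3  4  5  6  7  8  9 10 11 12 13 14 15 16 17 18 19 20 21
G :  0  0  0  1  1  1  0  2  2  1  0  0  0  1  1  1  0  2  2  1  0  0
G(n+10) = G(n) holds for n = 0,…,6 (a full window of length max(S) = 7), so the sequence is purely periodic with period 10.

10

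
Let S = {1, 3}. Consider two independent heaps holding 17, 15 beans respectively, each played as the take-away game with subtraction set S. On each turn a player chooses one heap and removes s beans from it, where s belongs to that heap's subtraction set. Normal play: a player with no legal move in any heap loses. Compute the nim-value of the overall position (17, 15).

All heaps use S = {1, 3}:
G(0) = 0
G(1) = mex{0} = 1
G(2) = mex{1} = 0
G(3) = mex{0,0} = 1
G(4) = mex{1,1} = 0
G(5) = mex{0,0} = 1
G(6) = mex{1,1} = 0
G(7) = mex{0,0} = 1
G(8) = mex{1,1} = 0
G(9) = mex{0,0} = 1
G(10) = mex{1,1} = 0
G(11) = mex{0,0} = 1
G(12) = mex{1,1} = 0
G(13) = mex{0,0} = 1
G(14) = mex{1,1} = 0
G(15) = mex{0,0} = 1
G(16) = mex{1,1} = 0
G(17) = mex{0,0} = 1
Heap A: G(17) = 1.
Heap B: G(15) = 1.
Combined Grundy value = 1 ⊕ 1 = 0.

0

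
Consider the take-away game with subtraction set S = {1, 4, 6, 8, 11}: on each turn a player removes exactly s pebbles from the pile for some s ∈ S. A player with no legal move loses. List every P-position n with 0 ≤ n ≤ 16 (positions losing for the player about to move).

0, 2, 5, 7, 12, 14

G(0) = 0
G(1) = mex{0} = 1
G(2) = mex{1} = 0
G(3) = mex{0} = 1
G(4) = mex{1,0} = 2
G(5) = mex{2,1} = 0
G(6) = mex{0,0,0} = 1
G(7) = mex{1,1,1} = 0
G(8) = mex{0,2,0,0} = 1
G(9) = mex{1,0,1,1} = 2
G(10) = mex{2,1,2,0} = 3
G(11) = mex{3,0,0,1,0} = 2
G(12) = mex{2,1,1,2,1} = 0
G(13) = mex{0,2,0,0,0} = 1
G(14) = mex{1,3,1,1,1} = 0
G(15) = mex{0,2,2,0,2} = 1
G(16) = mex{1,0,3,1,0} = 2
P-positions are exactly the n with G(n) = 0.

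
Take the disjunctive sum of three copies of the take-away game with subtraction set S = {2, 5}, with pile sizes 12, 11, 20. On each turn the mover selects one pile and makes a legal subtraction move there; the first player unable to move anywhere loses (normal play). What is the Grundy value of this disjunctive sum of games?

All piles use S = {2, 5}:
G(0) = 0
G(1) = mex{} = 0
G(2) = mex{0} = 1
G(3) = mex{0} = 1
G(4) = mex{1} = 0
G(5) = mex{1,0} = 2
G(6) = mex{0,0} = 1
G(7) = mex{2,1} = 0
G(8) = mex{1,1} = 0
G(9) = mex{0,0} = 1
G(10) = mex{0,2} = 1
G(11) = mex{1,1} = 0
G(12) = mex{1,0} = 2
G(13) = mex{0,0} = 1
G(14) = mex{2,1} = 0
G(15) = mex{1,1} = 0
G(16) = mex{0,0} = 1
G(17) = mex{0,2} = 1
G(18) = mex{1,1} = 0
G(19) = mex{1,0} = 2
G(20) = mex{0,0} = 1
Pile A: G(12) = 2.
Pile B: G(11) = 0.
Pile C: G(20) = 1.
Combined Grundy value = 2 ⊕ 0 ⊕ 1 = 3.

3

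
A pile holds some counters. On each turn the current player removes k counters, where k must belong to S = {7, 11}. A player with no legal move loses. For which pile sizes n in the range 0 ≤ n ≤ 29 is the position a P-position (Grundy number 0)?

G(0) = 0
G(1) = mex{} = 0
G(2) = mex{} = 0
G(3) = mex{} = 0
G(4) = mex{} = 0
G(5) = mex{} = 0
G(6) = mex{} = 0
G(7) = mex{0} = 1
G(8) = mex{0} = 1
G(9) = mex{0} = 1
G(10) = mex{0} = 1
G(11) = mex{0,0} = 1
G(12) = mex{0,0} = 1
G(13) = mex{0,0} = 1
G(14) = mex{1,0} = 2
G(15) = mex{1,0} = 2
G(16) = mex{1,0} = 2
G(17) = mex{1,0} = 2
G(18) = mex{1,1} = 0
G(19) = mex{1,1} = 0
G(20) = mex{1,1} = 0
G(21) = mex{2,1} = 0
G(22) = mex{2,1} = 0
G(23) = mex{2,1} = 0
G(24) = mex{2,1} = 0
G(25) = mex{0,2} = 1
G(26) = mex{0,2} = 1
G(27) = mex{0,2} = 1
G(28) = mex{0,2} = 1
G(29) = mex{0,0} = 1
P-positions are exactly the n with G(n) = 0.

0, 1, 2, 3, 4, 5, 6, 18, 19, 20, 21, 22, 23, 24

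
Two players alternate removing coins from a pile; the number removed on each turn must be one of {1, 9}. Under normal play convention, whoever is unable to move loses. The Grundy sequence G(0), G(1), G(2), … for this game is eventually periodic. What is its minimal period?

2

n :  0  1  2  3  4  5  6  7  8  9 10 11 12 13 14
G :  0  1  0  1  0  1  0  1  0  1  0  1  0  1  0
G(n+2) = G(n) holds for n = 0,…,8 (a full window of length max(S) = 9), so the sequence is purely periodic with period 2.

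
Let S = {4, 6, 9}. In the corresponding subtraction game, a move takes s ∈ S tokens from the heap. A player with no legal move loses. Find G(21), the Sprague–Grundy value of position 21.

G(0) = 0
G(1) = mex{} = 0
G(2) = mex{} = 0
G(3) = mex{} = 0
G(4) = mex{0} = 1
G(5) = mex{0} = 1
G(6) = mex{0,0} = 1
G(7) = mex{0,0} = 1
G(8) = mex{1,0} = 2
G(9) = mex{1,0,0} = 2
G(10) = mex{1,1,0} = 2
G(11) = mex{1,1,0} = 2
G(12) = mex{2,1,0} = 3
G(13) = mex{2,1,1} = 0
G(14) = mex{2,2,1} = 0
G(15) = mex{2,2,1} = 0
G(16) = mex{3,2,1} = 0
G(17) = mex{0,2,2} = 1
G(18) = mex{0,3,2} = 1
G(19) = mex{0,0,2} = 1
G(20) = mex{0,0,2} = 1
G(21) = mex{1,0,3} = 2

2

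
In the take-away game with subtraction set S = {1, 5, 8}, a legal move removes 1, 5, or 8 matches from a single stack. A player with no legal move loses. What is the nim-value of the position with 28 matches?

0

n :  0  1  2  3  4  5  6  7  8  9 10 11 12 13 14 15 16 17 18 19 20 21 22 23 24 25 26 27 28
G :  0  1  0  1  0  1  0  1  2  3  2  3  2  0  1  0  1  0  1  0  1  2  3  2  3  2  0  1  0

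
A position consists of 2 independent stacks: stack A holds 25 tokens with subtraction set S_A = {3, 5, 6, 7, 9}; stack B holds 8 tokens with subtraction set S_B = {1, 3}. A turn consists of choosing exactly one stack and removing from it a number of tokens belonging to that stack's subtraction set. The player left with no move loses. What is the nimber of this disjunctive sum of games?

0

Stack A, S = {3, 5, 6, 7, 9}:
G(0) = 0
G(1) = mex{} = 0
G(2) = mex{} = 0
G(3) = mex{0} = 1
G(4) = mex{0} = 1
G(5) = mex{0,0} = 1
G(6) = mex{1,0,0} = 2
G(7) = mex{1,0,0,0} = 2
G(8) = mex{1,1,0,0} = 2
G(9) = mex{2,1,1,0,0} = 3
G(10) = mex{2,1,1,1,0} = 3
G(11) = mex{2,2,1,1,0} = 3
G(12) = mex{3,2,2,1,1} = 0
G(13) = mex{3,2,2,2,1} = 0
G(14) = mex{3,3,2,2,1} = 0
G(15) = mex{0,3,3,2,2} = 1
G(16) = mex{0,3,3,3,2} = 1
G(17) = mex{0,0,3,3,2} = 1
G(18) = mex{1,0,0,3,3} = 2
G(19) = mex{1,0,0,0,3} = 2
G(20) = mex{1,1,0,0,3} = 2
G(21) = mex{2,1,1,0,0} = 3
G(22) = mex{2,1,1,1,0} = 3
G(23) = mex{2,2,1,1,0} = 3
G(24) = mex{3,2,2,1,1} = 0
G(25) = mex{3,2,2,2,1} = 0
G_A(25) = 0.
Stack B, S = {1, 3}:
G(0) = 0
G(1) = mex{0} = 1
G(2) = mex{1} = 0
G(3) = mex{0,0} = 1
G(4) = mex{1,1} = 0
G(5) = mex{0,0} = 1
G(6) = mex{1,1} = 0
G(7) = mex{0,0} = 1
G(8) = mex{1,1} = 0
G_B(8) = 0.
Combined Grundy value = 0 ⊕ 0 = 0.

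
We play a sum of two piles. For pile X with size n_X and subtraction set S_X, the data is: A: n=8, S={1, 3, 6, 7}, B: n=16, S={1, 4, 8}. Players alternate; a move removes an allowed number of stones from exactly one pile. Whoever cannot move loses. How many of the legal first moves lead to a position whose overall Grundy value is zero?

Pile A, S = {1, 3, 6, 7}:
n : 0 1 2 3 4 5 6 7 8
G : 0 1 0 1 0 1 2 3 2
G_A(8) = 2.
Pile B, S = {1, 4, 8}:
n :  0  1  2  3  4  5  6  7  8  9 10 11 12 13 14 15 16
G :  0  1  0  1  2  0  1  0  1  2  3  2  0  1  0  1  2
G_B(16) = 2.
Combined Grundy value = 2 ⊕ 2 = 0.
A winning move leaves total XOR = 0, i.e. changes one component's Grundy value g to g ⊕ X where X is the current total.
Pile A: target g' = 2⊕0 = 2, but every legal move changes the Grundy value (mex property), so 0 moves.
Pile B: target g' = 2⊕0 = 2, but every legal move changes the Grundy value (mex property), so 0 moves.

0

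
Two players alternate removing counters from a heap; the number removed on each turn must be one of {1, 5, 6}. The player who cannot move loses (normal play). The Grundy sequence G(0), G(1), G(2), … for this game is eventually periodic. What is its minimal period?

n :  0  1  2  3  4  5  6  7  8  9 10 11 12 13 14 15 16 17 18 19 20 21 22 23
G :  0  1  0  1  0  1  2  3  2  3  2  0  1  0  1  0  1  2  3  2  3  2  0  1
G(n+11) = G(n) holds for n = 0,…,5 (a full window of length max(S) = 6), so the sequence is purely periodic with period 11.

11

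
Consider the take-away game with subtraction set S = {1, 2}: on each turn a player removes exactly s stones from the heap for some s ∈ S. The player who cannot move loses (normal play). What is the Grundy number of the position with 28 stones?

n :  0  1  2  3  4  5  6  7  8  9 10 11 12 13 14 15 16 17 18 19 20 21 22 23 24 25 26 27 28
G :  0  1  2  0  1  2  0  1  2  0  1  2  0  1  2  0  1  2  0  1  2  0  1  2  0  1  2  0  1

1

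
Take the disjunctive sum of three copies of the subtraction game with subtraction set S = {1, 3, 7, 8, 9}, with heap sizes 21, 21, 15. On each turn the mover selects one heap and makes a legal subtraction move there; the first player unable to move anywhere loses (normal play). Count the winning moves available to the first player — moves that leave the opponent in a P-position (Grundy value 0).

All heaps use S = {1, 3, 7, 8, 9}:
G(0) = 0
G(1) = mex{0} = 1
G(2) = mex{1} = 0
G(3) = mex{0,0} = 1
G(4) = mex{1,1} = 0
G(5) = mex{0,0} = 1
G(6) = mex{1,1} = 0
G(7) = mex{0,0,0} = 1
G(8) = mex{1,1,1,0} = 2
G(9) = mex{2,0,0,1,0} = 3
G(10) = mex{3,1,1,0,1} = 2
G(11) = mex{2,2,0,1,0} = 3
G(12) = mex{3,3,1,0,1} = 2
G(13) = mex{2,2,0,1,0} = 3
G(14) = mex{3,3,1,0,1} = 2
G(15) = mex{2,2,2,1,0} = 3
G(16) = mex{3,3,3,2,1} = 0
G(17) = mex{0,2,2,3,2} = 1
G(18) = mex{1,3,3,2,3} = 0
G(19) = mex{0,0,2,3,2} = 1
G(20) = mex{1,1,3,2,3} = 0
G(21) = mex{0,0,2,3,2} = 1
Heap A: G(21) = 1.
Heap B: G(21) = 1.
Heap C: G(15) = 3.
Combined Grundy value = 1 ⊕ 1 ⊕ 3 = 3.
A winning move leaves total XOR = 0, i.e. changes one component's Grundy value g to g ⊕ X where X is the current total.
Heap A: need g' = 1⊕3 = 2. Options: 21−1→G=0, 21−3→G=0, 21−7→G=2, 21−8→G=3, 21−9→G=2. Hits: 2.
Heap B: need g' = 1⊕3 = 2. Options: 21−1→G=0, 21−3→G=0, 21−7→G=2, 21−8→G=3, 21−9→G=2. Hits: 2.
Heap C: need g' = 3⊕3 = 0. Options: 15−1→G=2, 15−3→G=2, 15−7→G=2, 15−8→G=1, 15−9→G=0. Hits: 1.

5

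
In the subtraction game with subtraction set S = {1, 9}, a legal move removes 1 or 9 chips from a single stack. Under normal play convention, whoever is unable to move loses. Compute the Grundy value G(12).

G(0) = 0
G(1) = mex{0} = 1
G(2) = mex{1} = 0
G(3) = mex{0} = 1
G(4) = mex{1} = 0
G(5) = mex{0} = 1
G(6) = mex{1} = 0
G(7) = mex{0} = 1
G(8) = mex{1} = 0
G(9) = mex{0,0} = 1
G(10) = mex{1,1} = 0
G(11) = mex{0,0} = 1
G(12) = mex{1,1} = 0

0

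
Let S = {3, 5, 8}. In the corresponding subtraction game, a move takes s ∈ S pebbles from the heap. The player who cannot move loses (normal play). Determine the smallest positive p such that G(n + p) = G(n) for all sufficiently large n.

G(0) = 0
G(1) = mex{} = 0
G(2) = mex{} = 0
G(3) = mex{0} = 1
G(4) = mex{0} = 1
G(5) = mex{0,0} = 1
G(6) = mex{1,0} = 2
G(7) = mex{1,0} = 2
G(8) = mex{1,1,0} = 2
G(9) = mex{2,1,0} = 3
G(10) = mex{2,1,0} = 3
G(11) = mex{2,2,1} = 0
G(12) = mex{3,2,1} = 0
G(13) = mex{3,2,1} = 0
G(14) = mex{0,3,2} = 1
G(15) = mex{0,3,2} = 1
G(16) = mex{0,0,2} = 1
G(17) = mex{1,0,3} = 2
G(18) = mex{1,0,3} = 2
G(19) = mex{1,1,0} = 2
G(20) = mex{2,1,0} = 3
G(21) = mex{2,1,0} = 3
G(22) = mex{2,2,1} = 0
G(23) = mex{3,2,1} = 0
G(n+11) = G(n) holds for n = 0,…,7 (a full window of length max(S) = 8), so the sequence is purely periodic with period 11.

11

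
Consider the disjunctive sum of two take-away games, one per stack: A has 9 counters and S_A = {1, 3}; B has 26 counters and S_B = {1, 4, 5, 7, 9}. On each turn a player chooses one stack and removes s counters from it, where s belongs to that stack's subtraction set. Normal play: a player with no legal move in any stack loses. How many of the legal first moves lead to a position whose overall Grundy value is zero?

Stack A, S = {1, 3}:
G(0) = 0
G(1) = mex{0} = 1
G(2) = mex{1} = 0
G(3) = mex{0,0} = 1
G(4) = mex{1,1} = 0
G(5) = mex{0,0} = 1
G(6) = mex{1,1} = 0
G(7) = mex{0,0} = 1
G(8) = mex{1,1} = 0
G(9) = mex{0,0} = 1
G_A(9) = 1.
Stack B, S = {1, 4, 5, 7, 9}:
n :  0  1  2  3  4  5  6  7  8  9 10 11 12 13 14 15 16 17 18 19 20 21 22 23 24 25 26
G :  0  1  0  1  2  3  2  3  0  1  0  1  2  3  2  3  0  1  0  1  2  3  2  3  0  1  0
G_B(26) = 0.
Combined Grundy value = 1 ⊕ 0 = 1.
A winning move leaves total XOR = 0, i.e. changes one component's Grundy value g to g ⊕ X where X is the current total.
Stack A: need g' = 1⊕1 = 0. Options: 9−1→G=0, 9−3→G=0. Hits: 2.
Stack B: need g' = 0⊕1 = 1. Options: 26−1→G=1, 26−4→G=2, 26−5→G=3, 26−7→G=1, 26−9→G=1. Hits: 3.

5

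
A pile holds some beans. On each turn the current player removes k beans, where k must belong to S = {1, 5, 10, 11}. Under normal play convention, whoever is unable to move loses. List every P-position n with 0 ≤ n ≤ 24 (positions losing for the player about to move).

n :  0  1  2  3  4  5  6  7  8  9 10 11 12 13 14 15 16 17 18 19 20 21 22 23 24
G :  0  1  0  1  0  1  0  1  0  1  2  3  2  3  2  3  2  3  2  3  0  1  0  1  0
P-positions are exactly the n with G(n) = 0.

0, 2, 4, 6, 8, 20, 22, 24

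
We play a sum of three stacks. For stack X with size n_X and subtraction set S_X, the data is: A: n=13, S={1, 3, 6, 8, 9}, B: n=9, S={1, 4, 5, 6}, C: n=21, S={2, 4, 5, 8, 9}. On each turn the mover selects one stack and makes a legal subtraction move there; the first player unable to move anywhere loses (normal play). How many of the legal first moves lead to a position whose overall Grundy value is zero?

Stack A, S = {1, 3, 6, 8, 9}:
G(0) = 0
G(1) = mex{0} = 1
G(2) = mex{1} = 0
G(3) = mex{0,0} = 1
G(4) = mex{1,1} = 0
G(5) = mex{0,0} = 1
G(6) = mex{1,1,0} = 2
G(7) = mex{2,0,1} = 3
G(8) = mex{3,1,0,0} = 2
G(9) = mex{2,2,1,1,0} = 3
G(10) = mex{3,3,0,0,1} = 2
G(11) = mex{2,2,1,1,0} = 3
G(12) = mex{3,3,2,0,1} = 4
G(13) = mex{4,2,3,1,0} = 5
G_A(13) = 5.
Stack B, S = {1, 4, 5, 6}:
n : 0 1 2 3 4 5 6 7 8 9
G : 0 1 0 1 2 3 2 3 4 0
G_B(9) = 0.
Stack C, S = {2, 4, 5, 8, 9}:
n :  0  1  2  3  4  5  6  7  8  9 10 11 12 13 14 15 16 17 18 19 20 21
G :  0  0  1  1  2  2  3  0  4  1  5  2  3  0  0  1  1  2  2  3  0  4
G_C(21) = 4.
Combined Grundy value = 5 ⊕ 0 ⊕ 4 = 1.
A winning move leaves total XOR = 0, i.e. changes one component's Grundy value g to g ⊕ X where X is the current total.
Stack A: need g' = 5⊕1 = 4. Options: 13−1→G=4, 13−3→G=2, 13−6→G=3, 13−8→G=1, 13−9→G=0. Hits: 1.
Stack B: need g' = 0⊕1 = 1. Options: 9−1→G=4, 9−4→G=3, 9−5→G=2, 9−6→G=1. Hits: 1.
Stack C: need g' = 4⊕1 = 5. Options: 21−2→G=3, 21−4→G=2, 21−5→G=1, 21−8→G=0, 21−9→G=3. Hits: 0.

2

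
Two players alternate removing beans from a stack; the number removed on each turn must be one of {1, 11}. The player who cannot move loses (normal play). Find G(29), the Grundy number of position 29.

G(0) = 0
G(1) = mex{0} = 1
G(2) = mex{1} = 0
G(3) = mex{0} = 1
G(4) = mex{1} = 0
G(5) = mex{0} = 1
G(6) = mex{1} = 0
G(7) = mex{0} = 1
G(8) = mex{1} = 0
G(9) = mex{0} = 1
G(10) = mex{1} = 0
G(11) = mex{0,0} = 1
G(12) = mex{1,1} = 0
G(13) = mex{0,0} = 1
G(14) = mex{1,1} = 0
G(15) = mex{0,0} = 1
G(16) = mex{1,1} = 0
G(17) = mex{0,0} = 1
G(18) = mex{1,1} = 0
G(19) = mex{0,0} = 1
G(20) = mex{1,1} = 0
G(21) = mex{0,0} = 1
G(22) = mex{1,1} = 0
G(23) = mex{0,0} = 1
G(24) = mex{1,1} = 0
G(25) = mex{0,0} = 1
G(26) = mex{1,1} = 0
G(27) = mex{0,0} = 1
G(28) = mex{1,1} = 0
G(29) = mex{0,0} = 1

1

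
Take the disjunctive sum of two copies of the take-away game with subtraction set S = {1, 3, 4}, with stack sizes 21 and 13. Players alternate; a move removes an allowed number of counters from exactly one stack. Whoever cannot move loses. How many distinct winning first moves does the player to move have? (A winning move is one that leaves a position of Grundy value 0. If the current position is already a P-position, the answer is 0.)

All stacks use S = {1, 3, 4}:
G(0) = 0
G(1) = mex{0} = 1
G(2) = mex{1} = 0
G(3) = mex{0,0} = 1
G(4) = mex{1,1,0} = 2
G(5) = mex{2,0,1} = 3
G(6) = mex{3,1,0} = 2
G(7) = mex{2,2,1} = 0
G(8) = mex{0,3,2} = 1
G(9) = mex{1,2,3} = 0
G(10) = mex{0,0,2} = 1
G(11) = mex{1,1,0} = 2
G(12) = mex{2,0,1} = 3
G(13) = mex{3,1,0} = 2
G(14) = mex{2,2,1} = 0
G(15) = mex{0,3,2} = 1
G(16) = mex{1,2,3} = 0
G(17) = mex{0,0,2} = 1
G(18) = mex{1,1,0} = 2
G(19) = mex{2,0,1} = 3
G(20) = mex{3,1,0} = 2
G(21) = mex{2,2,1} = 0
Stack A: G(21) = 0.
Stack B: G(13) = 2.
Combined Grundy value = 0 ⊕ 2 = 2.
A winning move leaves total XOR = 0, i.e. changes one component's Grundy value g to g ⊕ X where X is the current total.
Stack A: need g' = 0⊕2 = 2. Options: 21−1→G=2, 21−3→G=2, 21−4→G=1. Hits: 2.
Stack B: need g' = 2⊕2 = 0. Options: 13−1→G=3, 13−3→G=1, 13−4→G=0. Hits: 1.

3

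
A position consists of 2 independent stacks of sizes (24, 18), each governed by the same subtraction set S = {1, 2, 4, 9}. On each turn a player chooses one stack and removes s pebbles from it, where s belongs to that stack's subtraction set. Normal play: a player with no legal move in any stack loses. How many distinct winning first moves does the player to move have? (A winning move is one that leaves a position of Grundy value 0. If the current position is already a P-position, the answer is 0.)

3

All stacks use S = {1, 2, 4, 9}:
n :  0  1  2  3  4  5  6  7  8  9 10 11 12 13 14 15 16 17 18 19 20 21 22 23 24
G :  0  1  2  0  1  2  0  1  2  3  4  0  1  2  0  1  2  0  1  2  3  4  0  1  2
Stack A: G(24) = 2.
Stack B: G(18) = 1.
Combined Grundy value = 2 ⊕ 1 = 3.
A winning move leaves total XOR = 0, i.e. changes one component's Grundy value g to g ⊕ X where X is the current total.
Stack A: need g' = 2⊕3 = 1. Options: 24−1→G=1, 24−2→G=0, 24−4→G=3, 24−9→G=1. Hits: 2.
Stack B: need g' = 1⊕3 = 2. Options: 18−1→G=0, 18−2→G=2, 18−4→G=0, 18−9→G=3. Hits: 1.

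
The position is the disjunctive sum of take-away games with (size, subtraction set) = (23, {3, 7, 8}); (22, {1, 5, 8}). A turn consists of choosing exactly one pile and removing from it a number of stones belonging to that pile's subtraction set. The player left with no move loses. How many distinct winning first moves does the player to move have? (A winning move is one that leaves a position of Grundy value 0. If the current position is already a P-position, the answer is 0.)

Pile A, S = {3, 7, 8}:
n :  0  1  2  3  4  5  6  7  8  9 10 11 12 13 14 15 16 17 18 19 20 21 22 23
G :  0  0  0  1  1  1  0  2  2  1  3  0  0  2  1  1  0  0  2  1  1  0  0  2
G_A(23) = 2.
Pile B, S = {1, 5, 8}:
G(0) = 0
G(1) = mex{0} = 1
G(2) = mex{1} = 0
G(3) = mex{0} = 1
G(4) = mex{1} = 0
G(5) = mex{0,0} = 1
G(6) = mex{1,1} = 0
G(7) = mex{0,0} = 1
G(8) = mex{1,1,0} = 2
G(9) = mex{2,0,1} = 3
G(10) = mex{3,1,0} = 2
G(11) = mex{2,0,1} = 3
G(12) = mex{3,1,0} = 2
G(13) = mex{2,2,1} = 0
G(14) = mex{0,3,0} = 1
G(15) = mex{1,2,1} = 0
G(16) = mex{0,3,2} = 1
G(17) = mex{1,2,3} = 0
G(18) = mex{0,0,2} = 1
G(19) = mex{1,1,3} = 0
G(20) = mex{0,0,2} = 1
G(21) = mex{1,1,0} = 2
G(22) = mex{2,0,1} = 3
G_B(22) = 3.
Combined Grundy value = 2 ⊕ 3 = 1.
A winning move leaves total XOR = 0, i.e. changes one component's Grundy value g to g ⊕ X where X is the current total.
Pile A: need g' = 2⊕1 = 3. Options: 23−3→G=1, 23−7→G=0, 23−8→G=1. Hits: 0.
Pile B: need g' = 3⊕1 = 2. Options: 22−1→G=2, 22−5→G=0, 22−8→G=1. Hits: 1.

1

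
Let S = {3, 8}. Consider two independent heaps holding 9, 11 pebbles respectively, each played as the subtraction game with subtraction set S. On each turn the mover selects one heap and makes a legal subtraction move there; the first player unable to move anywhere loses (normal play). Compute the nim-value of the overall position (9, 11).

All heaps use S = {3, 8}:
n :  0  1  2  3  4  5  6  7  8  9 10 11
G :  0  0  0  1  1  1  0  0  2  1  1  0
Heap A: G(9) = 1.
Heap B: G(11) = 0.
Combined Grundy value = 1 ⊕ 0 = 1.

1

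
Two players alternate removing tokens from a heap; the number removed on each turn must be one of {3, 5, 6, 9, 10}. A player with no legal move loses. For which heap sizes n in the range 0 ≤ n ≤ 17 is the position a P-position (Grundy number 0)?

G(0) = 0
G(1) = mex{} = 0
G(2) = mex{} = 0
G(3) = mex{0} = 1
G(4) = mex{0} = 1
G(5) = mex{0,0} = 1
G(6) = mex{1,0,0} = 2
G(7) = mex{1,0,0} = 2
G(8) = mex{1,1,0} = 2
G(9) = mex{2,1,1,0} = 3
G(10) = mex{2,1,1,0,0} = 3
G(11) = mex{2,2,1,0,0} = 3
G(12) = mex{3,2,2,1,0} = 4
G(13) = mex{3,2,2,1,1} = 0
G(14) = mex{3,3,2,1,1} = 0
G(15) = mex{4,3,3,2,1} = 0
G(16) = mex{0,3,3,2,2} = 1
G(17) = mex{0,4,3,2,2} = 1
P-positions are exactly the n with G(n) = 0.

0, 1, 2, 13, 14, 15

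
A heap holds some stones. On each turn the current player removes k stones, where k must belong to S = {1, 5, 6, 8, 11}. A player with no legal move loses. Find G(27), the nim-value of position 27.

5

n :  0  1  2  3  4  5  6  7  8  9 10 11 12 13 14 15 16 17 18 19 20 21 22 23 24 25 26 27
G :  0  1  0  1  0  1  2  3  2  3  2  3  4  5  0  1  0  1  0  1  2  3  2  3  2  3  4  5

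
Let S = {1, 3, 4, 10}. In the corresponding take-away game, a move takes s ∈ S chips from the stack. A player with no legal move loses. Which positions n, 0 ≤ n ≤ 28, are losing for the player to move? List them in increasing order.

G(0) = 0
G(1) = mex{0} = 1
G(2) = mex{1} = 0
G(3) = mex{0,0} = 1
G(4) = mex{1,1,0} = 2
G(5) = mex{2,0,1} = 3
G(6) = mex{3,1,0} = 2
G(7) = mex{2,2,1} = 0
G(8) = mex{0,3,2} = 1
G(9) = mex{1,2,3} = 0
G(10) = mex{0,0,2,0} = 1
G(11) = mex{1,1,0,1} = 2
G(12) = mex{2,0,1,0} = 3
G(13) = mex{3,1,0,1} = 2
G(14) = mex{2,2,1,2} = 0
G(15) = mex{0,3,2,3} = 1
G(16) = mex{1,2,3,2} = 0
G(17) = mex{0,0,2,0} = 1
G(18) = mex{1,1,0,1} = 2
G(19) = mex{2,0,1,0} = 3
G(20) = mex{3,1,0,1} = 2
G(21) = mex{2,2,1,2} = 0
G(22) = mex{0,3,2,3} = 1
G(23) = mex{1,2,3,2} = 0
G(24) = mex{0,0,2,0} = 1
G(25) = mex{1,1,0,1} = 2
G(26) = mex{2,0,1,0} = 3
G(27) = mex{3,1,0,1} = 2
G(28) = mex{2,2,1,2} = 0
P-positions are exactly the n with G(n) = 0.

0, 2, 7, 9, 14, 16, 21, 23, 28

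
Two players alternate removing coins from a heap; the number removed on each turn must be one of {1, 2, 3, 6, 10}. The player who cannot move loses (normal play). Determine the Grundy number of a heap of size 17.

G(0) = 0
G(1) = mex{0} = 1
G(2) = mex{1,0} = 2
G(3) = mex{2,1,0} = 3
G(4) = mex{3,2,1} = 0
G(5) = mex{0,3,2} = 1
G(6) = mex{1,0,3,0} = 2
G(7) = mex{2,1,0,1} = 3
G(8) = mex{3,2,1,2} = 0
G(9) = mex{0,3,2,3} = 1
G(10) = mex{1,0,3,0,0} = 2
G(11) = mex{2,1,0,1,1} = 3
G(12) = mex{3,2,1,2,2} = 0
G(13) = mex{0,3,2,3,3} = 1
G(14) = mex{1,0,3,0,0} = 2
G(15) = mex{2,1,0,1,1} = 3
G(16) = mex{3,2,1,2,2} = 0
G(17) = mex{0,3,2,3,3} = 1

1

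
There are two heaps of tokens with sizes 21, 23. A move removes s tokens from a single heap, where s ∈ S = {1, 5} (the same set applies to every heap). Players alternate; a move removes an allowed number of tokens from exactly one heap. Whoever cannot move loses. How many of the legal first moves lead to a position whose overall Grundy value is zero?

All heaps use S = {1, 5}:
G(0) = 0
G(1) = mex{0} = 1
G(2) = mex{1} = 0
G(3) = mex{0} = 1
G(4) = mex{1} = 0
G(5) = mex{0,0} = 1
G(6) = mex{1,1} = 0
G(7) = mex{0,0} = 1
G(8) = mex{1,1} = 0
G(9) = mex{0,0} = 1
G(10) = mex{1,1} = 0
G(11) = mex{0,0} = 1
G(12) = mex{1,1} = 0
G(13) = mex{0,0} = 1
G(14) = mex{1,1} = 0
G(15) = mex{0,0} = 1
G(16) = mex{1,1} = 0
G(17) = mex{0,0} = 1
G(18) = mex{1,1} = 0
G(19) = mex{0,0} = 1
G(20) = mex{1,1} = 0
G(21) = mex{0,0} = 1
G(22) = mex{1,1} = 0
G(23) = mex{0,0} = 1
Heap A: G(21) = 1.
Heap B: G(23) = 1.
Combined Grundy value = 1 ⊕ 1 = 0.
A winning move leaves total XOR = 0, i.e. changes one component's Grundy value g to g ⊕ X where X is the current total.
Heap A: target g' = 1⊕0 = 1, but every legal move changes the Grundy value (mex property), so 0 moves.
Heap B: target g' = 1⊕0 = 1, but every legal move changes the Grundy value (mex property), so 0 moves.

0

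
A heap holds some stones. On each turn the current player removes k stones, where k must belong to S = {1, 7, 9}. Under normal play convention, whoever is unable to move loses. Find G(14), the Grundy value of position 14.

0

G(0) = 0
G(1) = mex{0} = 1
G(2) = mex{1} = 0
G(3) = mex{0} = 1
G(4) = mex{1} = 0
G(5) = mex{0} = 1
G(6) = mex{1} = 0
G(7) = mex{0,0} = 1
G(8) = mex{1,1} = 0
G(9) = mex{0,0,0} = 1
G(10) = mex{1,1,1} = 0
G(11) = mex{0,0,0} = 1
G(12) = mex{1,1,1} = 0
G(13) = mex{0,0,0} = 1
G(14) = mex{1,1,1} = 0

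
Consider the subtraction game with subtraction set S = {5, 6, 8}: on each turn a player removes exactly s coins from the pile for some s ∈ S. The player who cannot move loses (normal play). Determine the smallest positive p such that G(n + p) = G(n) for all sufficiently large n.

n :  0  1  2  3  4  5  6  7  8  9 10 11 12 13 14 15 16 17 18 19 20 21 22 23 24 25 26 27
G :  0  0  0  0  0  1  1  1  1  1  2  2  2  0  0  0  0  0  1  1  1  1  1  2  2  2  0  0
G(n+13) = G(n) holds for n = 0,…,7 (a full window of length max(S) = 8), so the sequence is purely periodic with period 13.

13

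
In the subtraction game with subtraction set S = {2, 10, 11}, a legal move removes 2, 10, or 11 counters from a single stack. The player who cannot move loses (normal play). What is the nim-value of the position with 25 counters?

n :  0  1  2  3  4  5  6  7  8  9 10 11 12 13 14 15 16 17 18 19 20 21 22 23 24 25
G :  0  0  1  1  0  0  1  1  0  0  1  1  2  0  3  1  2  0  3  1  2  0  0  1  1  0

0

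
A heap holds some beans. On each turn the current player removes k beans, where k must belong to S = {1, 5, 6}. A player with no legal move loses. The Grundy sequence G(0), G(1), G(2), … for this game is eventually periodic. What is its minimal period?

G(0) = 0
G(1) = mex{0} = 1
G(2) = mex{1} = 0
G(3) = mex{0} = 1
G(4) = mex{1} = 0
G(5) = mex{0,0} = 1
G(6) = mex{1,1,0} = 2
G(7) = mex{2,0,1} = 3
G(8) = mex{3,1,0} = 2
G(9) = mex{2,0,1} = 3
G(10) = mex{3,1,0} = 2
G(11) = mex{2,2,1} = 0
G(12) = mex{0,3,2} = 1
G(13) = mex{1,2,3} = 0
G(14) = mex{0,3,2} = 1
G(15) = mex{1,2,3} = 0
G(16) = mex{0,0,2} = 1
G(17) = mex{1,1,0} = 2
G(18) = mex{2,0,1} = 3
G(19) = mex{3,1,0} = 2
G(20) = mex{2,0,1} = 3
G(21) = mex{3,1,0} = 2
G(22) = mex{2,2,1} = 0
G(23) = mex{0,3,2} = 1
G(n+11) = G(n) holds for n = 0,…,5 (a full window of length max(S) = 6), so the sequence is purely periodic with period 11.

11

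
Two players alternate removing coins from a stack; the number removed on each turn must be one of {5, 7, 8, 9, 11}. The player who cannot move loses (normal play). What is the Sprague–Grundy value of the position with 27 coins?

2

G(0) = 0
G(1) = mex{} = 0
G(2) = mex{} = 0
G(3) = mex{} = 0
G(4) = mex{} = 0
G(5) = mex{0} = 1
G(6) = mex{0} = 1
G(7) = mex{0,0} = 1
G(8) = mex{0,0,0} = 1
G(9) = mex{0,0,0,0} = 1
G(10) = mex{1,0,0,0} = 2
G(11) = mex{1,0,0,0,0} = 2
G(12) = mex{1,1,0,0,0} = 2
G(13) = mex{1,1,1,0,0} = 2
G(14) = mex{1,1,1,1,0} = 2
G(15) = mex{2,1,1,1,0} = 3
G(16) = mex{2,1,1,1,1} = 0
G(17) = mex{2,2,1,1,1} = 0
G(18) = mex{2,2,2,1,1} = 0
G(19) = mex{2,2,2,2,1} = 0
G(20) = mex{3,2,2,2,1} = 0
G(21) = mex{0,2,2,2,2} = 1
G(22) = mex{0,3,2,2,2} = 1
G(23) = mex{0,0,3,2,2} = 1
G(24) = mex{0,0,0,3,2} = 1
G(25) = mex{0,0,0,0,2} = 1
G(26) = mex{1,0,0,0,3} = 2
G(27) = mex{1,0,0,0,0} = 2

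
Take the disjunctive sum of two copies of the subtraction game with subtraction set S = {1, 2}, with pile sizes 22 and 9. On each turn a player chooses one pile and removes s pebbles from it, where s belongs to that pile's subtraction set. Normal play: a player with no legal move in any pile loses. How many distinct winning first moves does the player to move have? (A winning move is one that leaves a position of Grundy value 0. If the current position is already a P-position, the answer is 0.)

All piles use S = {1, 2}:
G(0) = 0
G(1) = mex{0} = 1
G(2) = mex{1,0} = 2
G(3) = mex{2,1} = 0
G(4) = mex{0,2} = 1
G(5) = mex{1,0} = 2
G(6) = mex{2,1} = 0
G(7) = mex{0,2} = 1
G(8) = mex{1,0} = 2
G(9) = mex{2,1} = 0
G(10) = mex{0,2} = 1
G(11) = mex{1,0} = 2
G(12) = mex{2,1} = 0
G(13) = mex{0,2} = 1
G(14) = mex{1,0} = 2
G(15) = mex{2,1} = 0
G(16) = mex{0,2} = 1
G(17) = mex{1,0} = 2
G(18) = mex{2,1} = 0
G(19) = mex{0,2} = 1
G(20) = mex{1,0} = 2
G(21) = mex{2,1} = 0
G(22) = mex{0,2} = 1
Pile A: G(22) = 1.
Pile B: G(9) = 0.
Combined Grundy value = 1 ⊕ 0 = 1.
A winning move leaves total XOR = 0, i.e. changes one component's Grundy value g to g ⊕ X where X is the current total.
Pile A: need g' = 1⊕1 = 0. Options: 22−1→G=0, 22−2→G=2. Hits: 1.
Pile B: need g' = 0⊕1 = 1. Options: 9−1→G=2, 9−2→G=1. Hits: 1.

2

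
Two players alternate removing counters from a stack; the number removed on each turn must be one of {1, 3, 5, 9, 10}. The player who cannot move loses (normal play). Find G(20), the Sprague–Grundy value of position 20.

1

n :  0  1  2  3  4  5  6  7  8  9 10 11 12 13 14 15 16 17 18 19 20
G :  0  1  0  1  0  1  0  1  0  1  2  3  2  3  2  3  2  3  2  0  1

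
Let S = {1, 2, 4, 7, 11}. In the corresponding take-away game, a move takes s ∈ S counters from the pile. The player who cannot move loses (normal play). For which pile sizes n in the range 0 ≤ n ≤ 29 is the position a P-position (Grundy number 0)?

n :  0  1  2  3  4  5  6  7  8  9 10 11 12 13 14 15 16 17 18 19 20 21 22 23 24 25 26 27 28 29
G :  0  1  2  0  1  2  0  1  2  0  1  2  0  1  2  0  1  2  0  1  2  0  1  2  0  1  2  0  1  2
P-positions are exactly the n with G(n) = 0.

0, 3, 6, 9, 12, 15, 18, 21, 24, 27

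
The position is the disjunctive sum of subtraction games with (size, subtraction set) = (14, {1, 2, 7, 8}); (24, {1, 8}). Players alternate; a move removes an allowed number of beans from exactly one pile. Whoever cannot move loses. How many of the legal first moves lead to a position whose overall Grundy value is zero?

2

Pile A, S = {1, 2, 7, 8}:
n :  0  1  2  3  4  5  6  7  8  9 10 11 12 13 14
G :  0  1  2  0  1  2  0  1  2  0  1  2  0  1  2
G_A(14) = 2.
Pile B, S = {1, 8}:
G(0) = 0
G(1) = mex{0} = 1
G(2) = mex{1} = 0
G(3) = mex{0} = 1
G(4) = mex{1} = 0
G(5) = mex{0} = 1
G(6) = mex{1} = 0
G(7) = mex{0} = 1
G(8) = mex{1,0} = 2
G(9) = mex{2,1} = 0
G(10) = mex{0,0} = 1
G(11) = mex{1,1} = 0
G(12) = mex{0,0} = 1
G(13) = mex{1,1} = 0
G(14) = mex{0,0} = 1
G(15) = mex{1,1} = 0
G(16) = mex{0,2} = 1
G(17) = mex{1,0} = 2
G(18) = mex{2,1} = 0
G(19) = mex{0,0} = 1
G(20) = mex{1,1} = 0
G(21) = mex{0,0} = 1
G(22) = mex{1,1} = 0
G(23) = mex{0,0} = 1
G(24) = mex{1,1} = 0
G_B(24) = 0.
Combined Grundy value = 2 ⊕ 0 = 2.
A winning move leaves total XOR = 0, i.e. changes one component's Grundy value g to g ⊕ X where X is the current total.
Pile A: need g' = 2⊕2 = 0. Options: 14−1→G=1, 14−2→G=0, 14−7→G=1, 14−8→G=0. Hits: 2.
Pile B: need g' = 0⊕2 = 2. Options: 24−1→G=1, 24−8→G=1. Hits: 0.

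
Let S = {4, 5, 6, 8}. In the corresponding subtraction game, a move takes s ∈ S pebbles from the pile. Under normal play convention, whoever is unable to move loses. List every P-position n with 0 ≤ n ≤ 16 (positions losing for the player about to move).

0, 1, 2, 3, 12, 13, 14, 15

n :  0  1  2  3  4  5  6  7  8  9 10 11 12 13 14 15 16
G :  0  0  0  0  1  1  1  1  2  2  2  2  0  0  0  0  1
P-positions are exactly the n with G(n) = 0.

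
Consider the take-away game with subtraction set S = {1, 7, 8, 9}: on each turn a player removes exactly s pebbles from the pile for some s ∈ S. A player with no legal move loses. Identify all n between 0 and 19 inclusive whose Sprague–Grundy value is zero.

n :  0  1  2  3  4  5  6  7  8  9 10 11 12 13 14 15 16 17 18 19
G :  0  1  0  1  0  1  0  1  2  3  2  3  2  3  2  3  0  1  0  1
P-positions are exactly the n with G(n) = 0.

0, 2, 4, 6, 16, 18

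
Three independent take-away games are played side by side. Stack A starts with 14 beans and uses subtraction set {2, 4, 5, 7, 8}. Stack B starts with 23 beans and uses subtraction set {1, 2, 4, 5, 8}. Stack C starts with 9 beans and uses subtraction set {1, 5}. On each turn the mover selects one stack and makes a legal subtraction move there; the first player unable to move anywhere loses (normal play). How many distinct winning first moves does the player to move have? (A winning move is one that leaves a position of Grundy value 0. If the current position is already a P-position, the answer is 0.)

Stack A, S = {2, 4, 5, 7, 8}:
G(0) = 0
G(1) = mex{} = 0
G(2) = mex{0} = 1
G(3) = mex{0} = 1
G(4) = mex{1,0} = 2
G(5) = mex{1,0,0} = 2
G(6) = mex{2,1,0} = 3
G(7) = mex{2,1,1,0} = 3
G(8) = mex{3,2,1,0,0} = 4
G(9) = mex{3,2,2,1,0} = 4
G(10) = mex{4,3,2,1,1} = 0
G(11) = mex{4,3,3,2,1} = 0
G(12) = mex{0,4,3,2,2} = 1
G(13) = mex{0,4,4,3,2} = 1
G(14) = mex{1,0,4,3,3} = 2
G_A(14) = 2.
Stack B, S = {1, 2, 4, 5, 8}:
n :  0  1  2  3  4  5  6  7  8  9 10 11 12 13 14 15 16 17 18 19 20 21 22 23
G :  0  1  2  0  1  2  0  1  2  0  1  2  0  1  2  0  1  2  0  1  2  0  1  2
G_B(23) = 2.
Stack C, S = {1, 5}:
G(0) = 0
G(1) = mex{0} = 1
G(2) = mex{1} = 0
G(3) = mex{0} = 1
G(4) = mex{1} = 0
G(5) = mex{0,0} = 1
G(6) = mex{1,1} = 0
G(7) = mex{0,0} = 1
G(8) = mex{1,1} = 0
G(9) = mex{0,0} = 1
G_C(9) = 1.
Combined Grundy value = 2 ⊕ 2 ⊕ 1 = 1.
A winning move leaves total XOR = 0, i.e. changes one component's Grundy value g to g ⊕ X where X is the current total.
Stack A: need g' = 2⊕1 = 3. Options: 14−2→G=1, 14−4→G=0, 14−5→G=4, 14−7→G=3, 14−8→G=3. Hits: 2.
Stack B: need g' = 2⊕1 = 3. Options: 23−1→G=1, 23−2→G=0, 23−4→G=1, 23−5→G=0, 23−8→G=0. Hits: 0.
Stack C: need g' = 1⊕1 = 0. Options: 9−1→G=0, 9−5→G=0. Hits: 2.

4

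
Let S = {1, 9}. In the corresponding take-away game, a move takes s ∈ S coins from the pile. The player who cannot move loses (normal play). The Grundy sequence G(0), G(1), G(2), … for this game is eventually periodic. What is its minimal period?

2

n :  0  1  2  3  4  5  6  7  8  9 10 11 12 13 14
G :  0  1  0  1  0  1  0  1  0  1  0  1  0  1  0
G(n+2) = G(n) holds for n = 0,…,8 (a full window of length max(S) = 9), so the sequence is purely periodic with period 2.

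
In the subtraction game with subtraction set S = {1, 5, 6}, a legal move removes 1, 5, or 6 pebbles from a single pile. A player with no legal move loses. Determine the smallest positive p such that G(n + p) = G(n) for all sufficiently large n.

G(0) = 0
G(1) = mex{0} = 1
G(2) = mex{1} = 0
G(3) = mex{0} = 1
G(4) = mex{1} = 0
G(5) = mex{0,0} = 1
G(6) = mex{1,1,0} = 2
G(7) = mex{2,0,1} = 3
G(8) = mex{3,1,0} = 2
G(9) = mex{2,0,1} = 3
G(10) = mex{3,1,0} = 2
G(11) = mex{2,2,1} = 0
G(12) = mex{0,3,2} = 1
G(13) = mex{1,2,3} = 0
G(14) = mex{0,3,2} = 1
G(15) = mex{1,2,3} = 0
G(16) = mex{0,0,2} = 1
G(17) = mex{1,1,0} = 2
G(18) = mex{2,0,1} = 3
G(19) = mex{3,1,0} = 2
G(20) = mex{2,0,1} = 3
G(21) = mex{3,1,0} = 2
G(22) = mex{2,2,1} = 0
G(23) = mex{0,3,2} = 1
G(n+11) = G(n) holds for n = 0,…,5 (a full window of length max(S) = 6), so the sequence is purely periodic with period 11.

11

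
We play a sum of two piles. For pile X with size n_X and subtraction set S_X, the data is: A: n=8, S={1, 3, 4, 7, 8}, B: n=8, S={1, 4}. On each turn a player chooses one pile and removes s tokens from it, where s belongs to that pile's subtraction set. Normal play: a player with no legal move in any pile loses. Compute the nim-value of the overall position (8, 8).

5

Pile A, S = {1, 3, 4, 7, 8}:
G(0) = 0
G(1) = mex{0} = 1
G(2) = mex{1} = 0
G(3) = mex{0,0} = 1
G(4) = mex{1,1,0} = 2
G(5) = mex{2,0,1} = 3
G(6) = mex{3,1,0} = 2
G(7) = mex{2,2,1,0} = 3
G(8) = mex{3,3,2,1,0} = 4
G_A(8) = 4.
Pile B, S = {1, 4}:
G(0) = 0
G(1) = mex{0} = 1
G(2) = mex{1} = 0
G(3) = mex{0} = 1
G(4) = mex{1,0} = 2
G(5) = mex{2,1} = 0
G(6) = mex{0,0} = 1
G(7) = mex{1,1} = 0
G(8) = mex{0,2} = 1
G_B(8) = 1.
Combined Grundy value = 4 ⊕ 1 = 5.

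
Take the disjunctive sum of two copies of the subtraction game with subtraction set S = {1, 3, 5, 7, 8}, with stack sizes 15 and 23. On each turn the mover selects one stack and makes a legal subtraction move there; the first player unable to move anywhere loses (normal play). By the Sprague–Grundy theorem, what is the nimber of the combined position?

All stacks use S = {1, 3, 5, 7, 8}:
G(0) = 0
G(1) = mex{0} = 1
G(2) = mex{1} = 0
G(3) = mex{0,0} = 1
G(4) = mex{1,1} = 0
G(5) = mex{0,0,0} = 1
G(6) = mex{1,1,1} = 0
G(7) = mex{0,0,0,0} = 1
G(8) = mex{1,1,1,1,0} = 2
G(9) = mex{2,0,0,0,1} = 3
G(10) = mex{3,1,1,1,0} = 2
G(11) = mex{2,2,0,0,1} = 3
G(12) = mex{3,3,1,1,0} = 2
G(13) = mex{2,2,2,0,1} = 3
G(14) = mex{3,3,3,1,0} = 2
G(15) = mex{2,2,2,2,1} = 0
G(16) = mex{0,3,3,3,2} = 1
G(17) = mex{1,2,2,2,3} = 0
G(18) = mex{0,0,3,3,2} = 1
G(19) = mex{1,1,2,2,3} = 0
G(20) = mex{0,0,0,3,2} = 1
G(21) = mex{1,1,1,2,3} = 0
G(22) = mex{0,0,0,0,2} = 1
G(23) = mex{1,1,1,1,0} = 2
Stack A: G(15) = 0.
Stack B: G(23) = 2.
Combined Grundy value = 0 ⊕ 2 = 2.

2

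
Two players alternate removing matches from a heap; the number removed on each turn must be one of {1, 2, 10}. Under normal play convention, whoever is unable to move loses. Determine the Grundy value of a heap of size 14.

n :  0  1  2  3  4  5  6  7  8  9 10 11 12 13 14
G :  0  1  2  0  1  2  0  1  2  0  1  2  0  1  2

2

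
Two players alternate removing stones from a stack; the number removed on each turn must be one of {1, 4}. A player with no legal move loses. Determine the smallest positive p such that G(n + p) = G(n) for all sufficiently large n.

5

n :  0  1  2  3  4  5  6  7  8  9 10 11 12 13 14
G :  0  1  0  1  2  0  1  0  1  2  0  1  0  1  2
G(n+5) = G(n) holds for n = 0,…,3 (a full window of length max(S) = 4), so the sequence is purely periodic with period 5.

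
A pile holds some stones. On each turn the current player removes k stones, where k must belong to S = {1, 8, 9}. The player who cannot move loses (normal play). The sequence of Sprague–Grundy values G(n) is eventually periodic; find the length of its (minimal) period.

16

G(0) = 0
G(1) = mex{0} = 1
G(2) = mex{1} = 0
G(3) = mex{0} = 1
G(4) = mex{1} = 0
G(5) = mex{0} = 1
G(6) = mex{1} = 0
G(7) = mex{0} = 1
G(8) = mex{1,0} = 2
G(9) = mex{2,1,0} = 3
G(10) = mex{3,0,1} = 2
G(11) = mex{2,1,0} = 3
G(12) = mex{3,0,1} = 2
G(13) = mex{2,1,0} = 3
G(14) = mex{3,0,1} = 2
G(15) = mex{2,1,0} = 3
G(16) = mex{3,2,1} = 0
G(17) = mex{0,3,2} = 1
G(18) = mex{1,2,3} = 0
G(19) = mex{0,3,2} = 1
G(20) = mex{1,2,3} = 0
G(21) = mex{0,3,2} = 1
G(22) = mex{1,2,3} = 0
G(23) = mex{0,3,2} = 1
G(24) = mex{1,0,3} = 2
G(25) = mex{2,1,0} = 3
G(26) = mex{3,0,1} = 2
G(27) = mex{2,1,0} = 3
G(28) = mex{3,0,1} = 2
G(29) = mex{2,1,0} = 3
G(30) = mex{3,0,1} = 2
G(31) = mex{2,1,0} = 3
G(32) = mex{3,2,1} = 0
G(33) = mex{0,3,2} = 1
G(n+16) = G(n) holds for n = 0,…,8 (a full window of length max(S) = 9), so the sequence is purely periodic with period 16.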